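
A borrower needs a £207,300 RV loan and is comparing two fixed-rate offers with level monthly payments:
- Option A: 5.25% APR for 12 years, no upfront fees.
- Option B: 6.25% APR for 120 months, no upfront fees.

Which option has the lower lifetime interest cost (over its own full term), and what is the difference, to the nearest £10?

Option B by £540

Option A: monthly rate = 5.25%/12 = 0.0043750; payment = 207,300 × 0.0043750 / (1 − (1+0.0043750)^−144) = £1,943.40.
Total interest on Option A = 144 × £1,943.40 − £207,300 = £72,549.60.
Option B: monthly rate = 6.25%/12 = 0.0052083; payment = 207,300 × 0.0052083 / (1 − (1+0.0052083)^−120) = £2,327.57.
Total interest on Option B = 120 × £2,327.57 − £207,300 = £72,008.40.
Option B is lower by £541.20.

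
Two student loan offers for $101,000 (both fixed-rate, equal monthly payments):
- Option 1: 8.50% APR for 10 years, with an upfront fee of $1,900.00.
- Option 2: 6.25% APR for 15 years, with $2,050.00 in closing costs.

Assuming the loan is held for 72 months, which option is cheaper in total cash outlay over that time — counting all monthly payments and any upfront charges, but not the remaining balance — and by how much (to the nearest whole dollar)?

Option 1: monthly rate = 8.5%/12 = 0.0070833; payment = 101,000 × 0.0070833 / (1 − (1+0.0070833)^−120) = $1,252.26.
Option 2: at 6.25% the monthly rate is 0.0052083, so the payment is 101,000 × 0.0052083 / (1 − 1.0052083^−180) = $866.00.
Over 72 months: Option 1 costs 72 × $1,252.26 + $1,900.00 = $92,062.72; Option 2 costs 72 × $866.00 + $2,050.00 = $64,402.00.
Option 2 is cheaper by $92,062.72 − $64,402.00 = $27,660.72.

Option 2 by $27,661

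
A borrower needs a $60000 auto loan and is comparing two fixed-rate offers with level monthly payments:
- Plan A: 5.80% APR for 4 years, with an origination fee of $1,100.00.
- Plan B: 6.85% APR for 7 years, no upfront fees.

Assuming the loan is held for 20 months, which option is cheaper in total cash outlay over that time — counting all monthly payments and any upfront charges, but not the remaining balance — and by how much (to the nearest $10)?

Plan A: monthly rate = 5.8%/12 = 0.0048333; payment = 60,000 × 0.0048333 / (1 − (1+0.0048333)^−48) = $1,403.61.
Plan B: monthly rate = 6.85%/12 = 0.0057083; payment = 60,000 × 0.0057083 / (1 − (1+0.0057083)^−84) = $901.17.
Over 20 months: Plan A costs 20 × $1,403.61 + $1,100.00 = $29,172.20; Plan B costs 20 × $901.17 = $18,023.40.
Plan B is cheaper by $29,172.20 − $18,023.40 = $11,148.80.

Plan B by $11,150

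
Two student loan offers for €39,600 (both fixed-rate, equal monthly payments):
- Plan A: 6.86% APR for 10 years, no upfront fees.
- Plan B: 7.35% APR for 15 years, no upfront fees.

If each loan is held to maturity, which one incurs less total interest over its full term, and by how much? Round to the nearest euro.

Plan A: at 6.86% the monthly rate is 0.0057167, so the payment is 39,600 × 0.0057167 / (1 − 1.0057167^−120) = €456.94.
Total interest on Plan A = 120 × €456.94 − €39,600 = €15,232.80.
Plan B: monthly rate = 7.35%/12 = 0.0061250; payment = 39,600 × 0.0061250 / (1 − (1+0.0061250)^−180) = €363.73.
Total interest on Plan B = 180 × €363.73 − €39,600 = €25,871.40.
Plan A is lower by €10,638.60.

Plan A by €10,639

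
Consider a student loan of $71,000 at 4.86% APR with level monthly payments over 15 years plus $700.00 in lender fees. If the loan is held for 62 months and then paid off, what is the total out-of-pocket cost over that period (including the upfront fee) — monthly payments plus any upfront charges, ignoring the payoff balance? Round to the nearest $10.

At 4.86% the monthly rate is 0.0040500, so the payment is 71,000 × 0.0040500 / (1 − 1.0040500^−180) = $556.30.
Total outlay = 62 × $556.30 + $700.00 = $35,190.60.

$35,190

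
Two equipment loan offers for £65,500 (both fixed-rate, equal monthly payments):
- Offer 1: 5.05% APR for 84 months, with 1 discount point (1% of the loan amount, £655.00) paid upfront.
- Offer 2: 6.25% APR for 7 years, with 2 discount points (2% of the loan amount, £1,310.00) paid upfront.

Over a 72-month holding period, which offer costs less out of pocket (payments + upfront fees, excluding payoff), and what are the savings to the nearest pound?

Offer 1 by £3,349

Offer 1: monthly rate = 5.05%/12 = 0.0042083; payment = 65,500 × 0.0042083 / (1 − (1+0.0042083)^−84) = £927.31.
Offer 2: at 6.25% the monthly rate is 0.0052083, so the payment is 65,500 × 0.0052083 / (1 − 1.0052083^−84) = £964.73.
Over 72 months: Offer 1 costs 72 × £927.31 + £655.00 = £67,421.32; Offer 2 costs 72 × £964.73 + £1,310.00 = £70,770.56.
Offer 1 is cheaper by £70,770.56 − £67,421.32 = £3,349.24.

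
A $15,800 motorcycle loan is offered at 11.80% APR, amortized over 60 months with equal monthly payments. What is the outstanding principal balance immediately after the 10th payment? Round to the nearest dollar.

$13,767

With monthly rate i = 11.8%/12 = 0.0098333, the balance after k of n payments is P · [(1+i)^n − (1+i)^k] / [(1+i)^n − 1].
(1+0.0098333)^60 = 1.79879688 and (1+0.0098333)^10 = 1.10280067, so the balance is 15,800 × (1.79879688 − 1.10280067) / (1.79879688 − 1) = $13,766.63.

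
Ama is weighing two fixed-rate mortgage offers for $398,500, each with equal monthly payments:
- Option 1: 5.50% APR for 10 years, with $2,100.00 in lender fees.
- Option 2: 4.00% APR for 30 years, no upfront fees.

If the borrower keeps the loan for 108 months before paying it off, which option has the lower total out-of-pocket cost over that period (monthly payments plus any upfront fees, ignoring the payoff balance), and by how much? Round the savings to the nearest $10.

Option 2 by $263,710

Option 1: at 5.50% the monthly rate is 0.0045833, so the payment is 398,500 × 0.0045833 / (1 − 1.0045833^−120) = $4,324.77.
Option 2: at 4.00% the monthly rate is 0.0033333, so the payment is 398,500 × 0.0033333 / (1 − 1.0033333^−360) = $1,902.50.
Over 108 months: Option 1 costs 108 × $4,324.77 + $2,100.00 = $469,175.16; Option 2 costs 108 × $1,902.50 = $205,470.00.
Option 2 is cheaper by $469,175.16 − $205,470.00 = $263,705.16.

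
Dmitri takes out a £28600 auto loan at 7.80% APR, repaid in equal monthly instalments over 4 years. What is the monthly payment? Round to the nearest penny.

£695.53

At 7.80% the monthly rate is 0.0065000, so the payment is 28,600 × 0.0065000 / (1 − 1.0065000^−48) = £695.53.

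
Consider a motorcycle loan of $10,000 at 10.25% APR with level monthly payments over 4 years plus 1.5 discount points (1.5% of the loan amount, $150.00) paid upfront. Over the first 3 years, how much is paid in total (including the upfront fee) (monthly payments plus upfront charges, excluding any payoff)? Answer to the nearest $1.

$9,324

At 10.25% the monthly rate is 0.0085417, so the payment is 10,000 × 0.0085417 / (1 − 1.0085417^−48) = $254.83.
Total outlay = 36 × $254.83 + $150.00 = $9,323.88.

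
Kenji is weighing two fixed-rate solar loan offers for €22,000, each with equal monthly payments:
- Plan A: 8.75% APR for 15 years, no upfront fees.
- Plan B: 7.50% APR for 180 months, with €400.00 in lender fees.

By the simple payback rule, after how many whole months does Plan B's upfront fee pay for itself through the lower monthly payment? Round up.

Plan A: monthly rate = 8.75%/12 = 0.0072917; payment = 22,000 × 0.0072917 / (1 − (1+0.0072917)^−180) = €219.88.
Plan B: at 7.50% the monthly rate is 0.0062500, so the payment is 22,000 × 0.0062500 / (1 − 1.0062500^−180) = €203.94.
Monthly savings = €219.88 − €203.94 = €15.94.
Break-even = €400.00 / €15.94 = 25.09 → 26 months.

26 months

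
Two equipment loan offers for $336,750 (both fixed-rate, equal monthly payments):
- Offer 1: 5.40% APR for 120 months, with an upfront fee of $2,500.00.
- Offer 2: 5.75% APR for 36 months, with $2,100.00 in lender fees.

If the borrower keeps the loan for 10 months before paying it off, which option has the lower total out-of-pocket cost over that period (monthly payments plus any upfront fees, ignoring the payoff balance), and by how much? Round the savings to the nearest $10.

Offer 1 by $65,290

Offer 1: at 5.40% the monthly rate is 0.0045000, so the payment is 336,750 × 0.0045000 / (1 − 1.0045000^−120) = $3,637.96.
Offer 2: monthly rate = 5.75%/12 = 0.0047917; payment = 336,750 × 0.0047917 / (1 − (1+0.0047917)^−36) = $10,206.49.
Over 10 months: Offer 1 costs 10 × $3,637.96 + $2,500.00 = $38,879.60; Offer 2 costs 10 × $10,206.49 + $2,100.00 = $104,164.90.
Offer 1 is cheaper by $104,164.90 − $38,879.60 = $65,285.30.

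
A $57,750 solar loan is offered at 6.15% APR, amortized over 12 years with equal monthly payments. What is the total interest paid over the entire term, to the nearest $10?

$24,050

At 6.15% the monthly rate is 0.0051250, so the payment is 57,750 × 0.0051250 / (1 − 1.0051250^−144) = $568.05.
Total paid = 144 × $568.05 = $81,799.20; interest = $81,799.20 − $57,750 = $24,049.20.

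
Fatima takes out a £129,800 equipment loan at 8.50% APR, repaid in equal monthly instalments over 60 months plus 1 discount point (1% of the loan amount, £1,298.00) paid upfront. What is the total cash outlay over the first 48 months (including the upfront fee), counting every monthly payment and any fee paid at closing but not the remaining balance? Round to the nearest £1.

£129,124

Monthly rate = 8.5%/12 = 0.0070833; payment = 129,800 × 0.0070833 / (1 − (1+0.0070833)^−60) = £2,663.05.
Total outlay = 48 × £2,663.05 + £1,298.00 = £129,124.40.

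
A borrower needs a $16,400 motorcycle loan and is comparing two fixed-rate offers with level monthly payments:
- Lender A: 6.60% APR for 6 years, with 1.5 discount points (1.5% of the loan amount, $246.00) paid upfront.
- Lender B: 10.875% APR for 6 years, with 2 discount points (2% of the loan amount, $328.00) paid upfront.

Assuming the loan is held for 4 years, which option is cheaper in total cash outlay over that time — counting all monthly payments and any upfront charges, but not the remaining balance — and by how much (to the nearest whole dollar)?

Lender A: monthly rate = 6.6%/12 = 0.0055000; payment = 16,400 × 0.0055000 / (1 − (1+0.0055000)^−72) = $276.46.
Lender B: monthly rate = 10.875%/12 = 0.0090625; payment = 16,400 × 0.0090625 / (1 − (1+0.0090625)^−72) = $311.11.
Over 48 months: Lender A costs 48 × $276.46 + $246.00 = $13,516.08; Lender B costs 48 × $311.11 + $328.00 = $15,261.28.
Lender A is cheaper by $15,261.28 − $13,516.08 = $1,745.20.

Lender A by $1,745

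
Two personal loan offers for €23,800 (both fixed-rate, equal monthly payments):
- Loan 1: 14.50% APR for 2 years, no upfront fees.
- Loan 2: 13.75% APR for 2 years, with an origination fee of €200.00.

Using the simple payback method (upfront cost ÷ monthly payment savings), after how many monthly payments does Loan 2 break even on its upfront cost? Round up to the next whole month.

Loan 1: monthly rate = 14.5%/12 = 0.0120833; payment = 23,800 × 0.0120833 / (1 − (1+0.0120833)^−24) = €1,148.34.
Loan 2: at 13.75% the monthly rate is 0.0114583, so the payment is 23,800 × 0.0114583 / (1 − 1.0114583^−24) = €1,139.90.
Monthly savings = €1,148.34 − €1,139.90 = €8.44.
Break-even = €200.00 / €8.44 = 23.70 → 24 months.

24 months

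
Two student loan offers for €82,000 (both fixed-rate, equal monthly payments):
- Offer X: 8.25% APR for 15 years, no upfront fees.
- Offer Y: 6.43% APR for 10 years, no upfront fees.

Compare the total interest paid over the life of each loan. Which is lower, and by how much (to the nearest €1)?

Offer X: at 8.25% the monthly rate is 0.0068750, so the payment is 82,000 × 0.0068750 / (1 − 1.0068750^−180) = €795.52.
Total interest on Offer X = 180 × €795.52 − €82,000 = €61,193.60.
Offer Y: at 6.43% the monthly rate is 0.0053583, so the payment is 82,000 × 0.0053583 / (1 − 1.0053583^−120) = €928.18.
Total interest on Offer Y = 120 × €928.18 − €82,000 = €29,381.60.
Offer Y is lower by €31,812.00.

Offer Y by €31,812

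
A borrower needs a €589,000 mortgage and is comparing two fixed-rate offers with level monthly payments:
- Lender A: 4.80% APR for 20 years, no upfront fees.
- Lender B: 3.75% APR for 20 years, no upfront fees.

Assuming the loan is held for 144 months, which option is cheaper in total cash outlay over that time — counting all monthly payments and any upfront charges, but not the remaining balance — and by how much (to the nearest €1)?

Lender B by €47,556

Lender A: monthly rate = 4.8%/12 = 0.0040000; payment = 589,000 × 0.0040000 / (1 − (1+0.0040000)^−240) = €3,822.36.
Lender B: at 3.75% the monthly rate is 0.0031250, so the payment is 589,000 × 0.0031250 / (1 − 1.0031250^−240) = €3,492.11.
Over 144 months: Lender A costs 144 × €3,822.36 = €550,419.84; Lender B costs 144 × €3,492.11 = €502,863.84.
Lender B is cheaper by €550,419.84 − €502,863.84 = €47,556.00.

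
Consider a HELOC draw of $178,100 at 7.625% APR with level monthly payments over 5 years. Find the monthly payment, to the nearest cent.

$3,579.35

At 7.625% the monthly rate is 0.0063542, so the payment is 178,100 × 0.0063542 / (1 − 1.0063542^−60) = $3,579.35.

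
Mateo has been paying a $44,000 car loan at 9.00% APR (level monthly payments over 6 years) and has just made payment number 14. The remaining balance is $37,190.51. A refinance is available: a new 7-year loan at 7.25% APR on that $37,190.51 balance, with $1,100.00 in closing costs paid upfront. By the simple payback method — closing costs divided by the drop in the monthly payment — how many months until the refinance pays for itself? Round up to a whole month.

Current payment = 44,000 × 9%/12 / (1 − (1+0.0075000)^−72) = $793.12.
Refinanced payment = 37,190.51 × 0.0060417 / (1 − (1+0.0060417)^−84) = $565.86.
Monthly savings = $793.12 − $565.86 = $227.26.
Break-even = $1,100.00 / $227.26 = 4.84 → 5 months.

5 months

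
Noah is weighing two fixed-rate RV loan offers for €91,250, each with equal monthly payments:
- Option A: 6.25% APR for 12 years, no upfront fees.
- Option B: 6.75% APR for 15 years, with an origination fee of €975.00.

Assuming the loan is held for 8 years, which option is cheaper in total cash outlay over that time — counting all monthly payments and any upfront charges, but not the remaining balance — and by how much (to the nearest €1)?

Option A: at 6.25% the monthly rate is 0.0052083, so the payment is 91,250 × 0.0052083 / (1 − 1.0052083^−144) = €902.31.
Option B: monthly rate = 6.75%/12 = 0.0056250; payment = 91,250 × 0.0056250 / (1 − (1+0.0056250)^−180) = €807.48.
Over 96 months: Option A costs 96 × €902.31 = €86,621.76; Option B costs 96 × €807.48 + €975.00 = €78,493.08.
Option B is cheaper by €86,621.76 − €78,493.08 = €8,128.68.

Option B by €8,129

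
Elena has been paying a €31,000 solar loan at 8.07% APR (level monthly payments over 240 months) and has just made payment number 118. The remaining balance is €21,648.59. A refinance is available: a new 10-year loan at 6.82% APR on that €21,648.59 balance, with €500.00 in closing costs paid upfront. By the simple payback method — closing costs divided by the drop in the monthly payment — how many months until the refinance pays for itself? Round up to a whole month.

Current payment = 31,000 × 8.07%/12 / (1 − (1+0.0067250)^−240) = €260.65.
Refinanced payment = 21,648.59 × 0.0056833 / (1 − (1+0.0056833)^−120) = €249.35.
Monthly savings = €260.65 − €249.35 = €11.30.
Break-even = €500.00 / €11.30 = 44.25 → 45 months.

45 months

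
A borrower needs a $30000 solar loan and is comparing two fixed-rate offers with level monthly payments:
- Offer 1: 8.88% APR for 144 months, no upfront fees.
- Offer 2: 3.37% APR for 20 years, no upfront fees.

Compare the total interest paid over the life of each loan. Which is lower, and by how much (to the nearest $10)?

Offer 2 by $7,590

Offer 1: monthly rate = 8.88%/12 = 0.0074000; payment = 30,000 × 0.0074000 / (1 − (1+0.0074000)^−144) = $339.38.
Total interest on Offer 1 = 144 × $339.38 − $30,000 = $18,870.72.
Offer 2: at 3.37% the monthly rate is 0.0028083, so the payment is 30,000 × 0.0028083 / (1 − 1.0028083^−240) = $171.99.
Total interest on Offer 2 = 240 × $171.99 − $30,000 = $11,277.60.
Offer 2 is lower by $7,593.12.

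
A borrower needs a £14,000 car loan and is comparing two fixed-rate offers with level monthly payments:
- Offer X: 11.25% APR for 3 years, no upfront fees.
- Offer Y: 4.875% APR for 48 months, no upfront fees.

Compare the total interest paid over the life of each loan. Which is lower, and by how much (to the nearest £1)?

Offer Y by £1,122

Offer X: at 11.25% the monthly rate is 0.0093750, so the payment is 14,000 × 0.0093750 / (1 − 1.0093750^−36) = £460.00.
Total interest on Offer X = 36 × £460.00 − £14,000 = £2,560.00.
Offer Y: at 4.875% the monthly rate is 0.0040625, so the payment is 14,000 × 0.0040625 / (1 − 1.0040625^−48) = £321.62.
Total interest on Offer Y = 48 × £321.62 − £14,000 = £1,437.76.
Offer Y is lower by £1,122.24.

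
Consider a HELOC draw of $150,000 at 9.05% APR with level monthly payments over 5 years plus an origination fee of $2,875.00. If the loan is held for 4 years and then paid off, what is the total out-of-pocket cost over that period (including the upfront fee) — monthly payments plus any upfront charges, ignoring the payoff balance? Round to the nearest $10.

$152,510

Monthly rate = 9.05%/12 = 0.0075417; payment = 150,000 × 0.0075417 / (1 − (1+0.0075417)^−60) = $3,117.39.
Total outlay = 48 × $3,117.39 + $2,875.00 = $152,509.72.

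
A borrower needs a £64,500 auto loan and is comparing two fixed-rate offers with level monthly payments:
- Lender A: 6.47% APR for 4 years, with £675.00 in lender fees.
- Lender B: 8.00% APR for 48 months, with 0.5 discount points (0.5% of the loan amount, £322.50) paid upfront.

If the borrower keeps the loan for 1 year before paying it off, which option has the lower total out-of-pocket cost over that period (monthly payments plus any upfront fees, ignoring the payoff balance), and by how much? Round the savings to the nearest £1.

Lender A by £198

Lender A: at 6.47% the monthly rate is 0.0053917, so the payment is 64,500 × 0.0053917 / (1 − 1.0053917^−48) = £1,528.72.
Lender B: monthly rate = 8%/12 = 0.0066667; payment = 64,500 × 0.0066667 / (1 − (1+0.0066667)^−48) = £1,574.63.
Over 12 months: Lender A costs 12 × £1,528.72 + £675.00 = £19,019.64; Lender B costs 12 × £1,574.63 + £322.50 = £19,218.06.
Lender A is cheaper by £19,218.06 − £19,019.64 = £198.42.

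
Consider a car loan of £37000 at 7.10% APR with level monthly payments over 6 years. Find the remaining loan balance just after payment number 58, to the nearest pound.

£8,475

With monthly rate i = 7.1%/12 = 0.0059167, the balance after k of n payments is P · [(1+i)^n − (1+i)^k] / [(1+i)^n − 1].
(1+0.0059167)^72 = 1.52919996 and (1+0.0059167)^58 = 1.40797915, so the balance is 37,000 × (1.52919996 − 1.40797915) / (1.52919996 − 1) = £8,475.38.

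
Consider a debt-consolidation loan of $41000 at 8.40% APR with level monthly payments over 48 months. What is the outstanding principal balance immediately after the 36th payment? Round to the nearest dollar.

$11,571

With monthly rate i = 8.4%/12 = 0.0070000, the balance after k of n payments is P · [(1+i)^n − (1+i)^k] / [(1+i)^n − 1].
(1+0.0070000)^48 = 1.39770200 and (1+0.0070000)^36 = 1.28546702, so the balance is 41,000 × (1.39770200 − 1.28546702) / (1.39770200 − 1) = $11,570.56.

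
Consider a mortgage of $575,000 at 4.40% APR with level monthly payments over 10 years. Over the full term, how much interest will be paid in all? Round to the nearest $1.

$136,784

Monthly rate = 4.4%/12 = 0.0036667; payment = 575,000 × 0.0036667 / (1 − (1+0.0036667)^−120) = $5,931.53.
Total paid = 120 × $5,931.53 = $711,783.60; interest = $711,783.60 − $575,000 = $136,783.60.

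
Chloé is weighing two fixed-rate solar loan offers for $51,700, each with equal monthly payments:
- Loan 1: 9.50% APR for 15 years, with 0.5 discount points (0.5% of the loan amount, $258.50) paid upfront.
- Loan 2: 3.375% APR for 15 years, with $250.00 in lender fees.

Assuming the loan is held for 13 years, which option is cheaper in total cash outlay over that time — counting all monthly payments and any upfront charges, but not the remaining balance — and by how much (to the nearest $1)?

Loan 1: monthly rate = 9.5%/12 = 0.0079167; payment = 51,700 × 0.0079167 / (1 − (1+0.0079167)^−180) = $539.86.
Loan 2: monthly rate = 3.375%/12 = 0.0028125; payment = 51,700 × 0.0028125 / (1 − (1+0.0028125)^−180) = $366.43.
Over 156 months: Loan 1 costs 156 × $539.86 + $258.50 = $84,476.66; Loan 2 costs 156 × $366.43 + $250.00 = $57,413.08.
Loan 2 is cheaper by $84,476.66 − $57,413.08 = $27,063.58.

Loan 2 by $27,064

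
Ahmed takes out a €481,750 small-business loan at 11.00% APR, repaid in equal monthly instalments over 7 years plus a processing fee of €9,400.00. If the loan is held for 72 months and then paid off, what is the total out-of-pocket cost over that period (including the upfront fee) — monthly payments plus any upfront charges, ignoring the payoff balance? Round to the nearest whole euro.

€603,309

Monthly rate = 11%/12 = 0.0091667; payment = 481,750 × 0.0091667 / (1 − (1+0.0091667)^−84) = €8,248.73.
Total outlay = 72 × €8,248.73 + €9,400.00 = €603,308.56.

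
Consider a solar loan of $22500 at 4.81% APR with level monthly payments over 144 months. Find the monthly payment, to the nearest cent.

Monthly rate = 4.81%/12 = 0.0040083; payment = 22,500 × 0.0040083 / (1 − (1+0.0040083)^−144) = $205.96.

$205.96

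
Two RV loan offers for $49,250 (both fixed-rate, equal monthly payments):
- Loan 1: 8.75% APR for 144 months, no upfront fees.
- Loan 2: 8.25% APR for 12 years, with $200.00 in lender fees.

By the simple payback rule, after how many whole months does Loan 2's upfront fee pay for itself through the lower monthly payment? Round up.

Loan 1: monthly rate = 8.75%/12 = 0.0072917; payment = 49,250 × 0.0072917 / (1 − (1+0.0072917)^−144) = $553.57.
Loan 2: at 8.25% the monthly rate is 0.0068750, so the payment is 49,250 × 0.0068750 / (1 − 1.0068750^−144) = $539.88.
Monthly savings = $553.57 − $539.88 = $13.69.
Break-even = $200.00 / $13.69 = 14.61 → 15 months.

15 months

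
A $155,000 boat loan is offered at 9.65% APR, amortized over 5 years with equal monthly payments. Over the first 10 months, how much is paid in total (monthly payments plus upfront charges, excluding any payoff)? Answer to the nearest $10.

Monthly rate = 9.65%/12 = 0.0080417; payment = 155,000 × 0.0080417 / (1 − (1+0.0080417)^−60) = $3,266.66.
Total outlay = 10 × $3,266.66 = $32,666.60.

$32,670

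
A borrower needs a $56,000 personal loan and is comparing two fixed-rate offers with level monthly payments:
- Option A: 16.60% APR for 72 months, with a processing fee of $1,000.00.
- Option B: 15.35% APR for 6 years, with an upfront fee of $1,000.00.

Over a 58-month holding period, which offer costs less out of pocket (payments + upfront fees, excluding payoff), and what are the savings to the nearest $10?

Option B by $2,230

Option A: monthly rate = 16.6%/12 = 0.0138333; payment = 56,000 × 0.0138333 / (1 − (1+0.0138333)^−72) = $1,233.32.
Option B: monthly rate = 15.35%/12 = 0.0127917; payment = 56,000 × 0.0127917 / (1 − (1+0.0127917)^−72) = $1,194.79.
Over 58 months: Option A costs 58 × $1,233.32 + $1,000.00 = $72,532.56; Option B costs 58 × $1,194.79 + $1,000.00 = $70,297.82.
Option B is cheaper by $72,532.56 − $70,297.82 = $2,234.74.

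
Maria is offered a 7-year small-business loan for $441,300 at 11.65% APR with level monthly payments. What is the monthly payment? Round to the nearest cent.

Monthly rate = 11.65%/12 = 0.0097083; payment = 441,300 × 0.0097083 / (1 − (1+0.0097083)^−84) = $7,707.79.

$7,707.79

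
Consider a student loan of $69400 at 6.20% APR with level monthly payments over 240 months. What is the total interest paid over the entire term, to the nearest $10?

$51,860

At 6.20% the monthly rate is 0.0051667, so the payment is 69,400 × 0.0051667 / (1 − 1.0051667^−240) = $505.24.
Total paid = 240 × $505.24 = $121,257.60; interest = $121,257.60 − $69,400 = $51,857.60.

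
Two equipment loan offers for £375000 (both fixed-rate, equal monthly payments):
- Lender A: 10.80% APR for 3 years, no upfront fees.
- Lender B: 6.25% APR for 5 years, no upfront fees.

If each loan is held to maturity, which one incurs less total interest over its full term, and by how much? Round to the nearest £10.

Lender A: monthly rate = 10.8%/12 = 0.0090000; payment = 375,000 × 0.0090000 / (1 − (1+0.0090000)^−36) = £12,241.53.
Total interest on Lender A = 36 × £12,241.53 − £375,000 = £65,695.08.
Lender B: monthly rate = 6.25%/12 = 0.0052083; payment = 375,000 × 0.0052083 / (1 − (1+0.0052083)^−60) = £7,293.47.
Total interest on Lender B = 60 × £7,293.47 − £375,000 = £62,608.20.
Lender B is lower by £3,086.88.

Lender B by £3,090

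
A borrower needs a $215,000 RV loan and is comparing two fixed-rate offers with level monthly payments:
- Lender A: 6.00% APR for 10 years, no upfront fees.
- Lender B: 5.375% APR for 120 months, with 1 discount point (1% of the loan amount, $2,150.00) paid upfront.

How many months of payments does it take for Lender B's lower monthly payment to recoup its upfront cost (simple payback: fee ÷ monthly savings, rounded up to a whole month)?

33 months

Lender A: monthly rate = 6%/12 = 0.0050000; payment = 215,000 × 0.0050000 / (1 − (1+0.0050000)^−120) = $2,386.94.
Lender B: at 5.375% the monthly rate is 0.0044792, so the payment is 215,000 × 0.0044792 / (1 − 1.0044792^−120) = $2,320.02.
Monthly savings = $2,386.94 − $2,320.02 = $66.92.
Break-even = $2,150.00 / $66.92 = 32.13 → 33 months.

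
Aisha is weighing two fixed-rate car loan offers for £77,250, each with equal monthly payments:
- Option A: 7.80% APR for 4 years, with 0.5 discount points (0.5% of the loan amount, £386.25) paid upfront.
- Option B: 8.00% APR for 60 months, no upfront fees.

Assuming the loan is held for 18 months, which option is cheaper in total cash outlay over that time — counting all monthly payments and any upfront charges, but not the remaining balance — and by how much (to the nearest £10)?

Option A: monthly rate = 7.8%/12 = 0.0065000; payment = 77,250 × 0.0065000 / (1 − (1+0.0065000)^−48) = £1,878.65.
Option B: monthly rate = 8%/12 = 0.0066667; payment = 77,250 × 0.0066667 / (1 − (1+0.0066667)^−60) = £1,566.35.
Over 18 months: Option A costs 18 × £1,878.65 + £386.25 = £34,201.95; Option B costs 18 × £1,566.35 = £28,194.30.
Option B is cheaper by £34,201.95 − £28,194.30 = £6,007.65.

Option B by £6,010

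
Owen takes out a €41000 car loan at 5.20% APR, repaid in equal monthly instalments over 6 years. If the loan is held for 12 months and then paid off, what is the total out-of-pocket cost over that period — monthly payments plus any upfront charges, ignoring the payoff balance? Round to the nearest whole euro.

At 5.20% the monthly rate is 0.0043333, so the payment is 41,000 × 0.0043333 / (1 − 1.0043333^−72) = €664.11.
Total outlay = 12 × €664.11 = €7,969.32.

€7,969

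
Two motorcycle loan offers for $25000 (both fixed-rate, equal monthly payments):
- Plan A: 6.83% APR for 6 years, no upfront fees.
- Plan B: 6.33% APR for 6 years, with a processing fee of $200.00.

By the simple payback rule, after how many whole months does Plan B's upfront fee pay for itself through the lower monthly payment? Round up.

34 months

Plan A: at 6.83% the monthly rate is 0.0056917, so the payment is 25,000 × 0.0056917 / (1 − 1.0056917^−72) = $424.19.
Plan B: monthly rate = 6.33%/12 = 0.0052750; payment = 25,000 × 0.0052750 / (1 − (1+0.0052750)^−72) = $418.23.
Monthly savings = $424.19 − $418.23 = $5.96.
Break-even = $200.00 / $5.96 = 33.56 → 34 months.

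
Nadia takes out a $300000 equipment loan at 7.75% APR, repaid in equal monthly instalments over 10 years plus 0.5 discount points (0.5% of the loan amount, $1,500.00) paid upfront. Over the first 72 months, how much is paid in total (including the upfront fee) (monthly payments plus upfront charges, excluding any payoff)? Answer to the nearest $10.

At 7.75% the monthly rate is 0.0064583, so the payment is 300,000 × 0.0064583 / (1 − 1.0064583^−120) = $3,600.32.
Total outlay = 72 × $3,600.32 + $1,500.00 = $260,723.04.

$260,720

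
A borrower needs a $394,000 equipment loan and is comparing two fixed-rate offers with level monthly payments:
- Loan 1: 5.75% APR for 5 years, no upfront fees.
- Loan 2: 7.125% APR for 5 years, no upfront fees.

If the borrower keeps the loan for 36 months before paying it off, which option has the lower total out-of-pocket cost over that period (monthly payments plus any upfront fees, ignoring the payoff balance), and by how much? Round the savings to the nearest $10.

Loan 1: at 5.75% the monthly rate is 0.0047917, so the payment is 394,000 × 0.0047917 / (1 − 1.0047917^−60) = $7,571.41.
Loan 2: monthly rate = 7.125%/12 = 0.0059375; payment = 394,000 × 0.0059375 / (1 − (1+0.0059375)^−60) = $7,824.93.
Over 36 months: Loan 1 costs 36 × $7,571.41 = $272,570.76; Loan 2 costs 36 × $7,824.93 = $281,697.48.
Loan 1 is cheaper by $281,697.48 − $272,570.76 = $9,126.72.

Loan 1 by $9,130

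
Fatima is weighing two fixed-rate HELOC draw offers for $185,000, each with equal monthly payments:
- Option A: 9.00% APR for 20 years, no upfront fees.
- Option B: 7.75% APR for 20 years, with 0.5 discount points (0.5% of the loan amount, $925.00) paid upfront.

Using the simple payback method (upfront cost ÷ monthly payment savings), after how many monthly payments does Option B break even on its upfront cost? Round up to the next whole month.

7 months

Option A: monthly rate = 9%/12 = 0.0075000; payment = 185,000 × 0.0075000 / (1 − (1+0.0075000)^−240) = $1,664.49.
Option B: at 7.75% the monthly rate is 0.0064583, so the payment is 185,000 × 0.0064583 / (1 − 1.0064583^−240) = $1,518.75.
Monthly savings = $1,664.49 − $1,518.75 = $145.74.
Break-even = $925.00 / $145.74 = 6.35 → 7 months.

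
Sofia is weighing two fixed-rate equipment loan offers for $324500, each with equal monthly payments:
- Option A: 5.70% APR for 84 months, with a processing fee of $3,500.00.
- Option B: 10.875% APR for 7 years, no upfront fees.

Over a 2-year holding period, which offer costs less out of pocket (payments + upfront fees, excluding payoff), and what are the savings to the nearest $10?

Option A: monthly rate = 5.7%/12 = 0.0047500; payment = 324,500 × 0.0047500 / (1 − (1+0.0047500)^−84) = $4,693.95.
Option B: at 10.875% the monthly rate is 0.0090625, so the payment is 324,500 × 0.0090625 / (1 − 1.0090625^−84) = $5,534.93.
Over 24 months: Option A costs 24 × $4,693.95 + $3,500.00 = $116,154.80; Option B costs 24 × $5,534.93 = $132,838.32.
Option A is cheaper by $132,838.32 − $116,154.80 = $16,683.52.

Option A by $16,680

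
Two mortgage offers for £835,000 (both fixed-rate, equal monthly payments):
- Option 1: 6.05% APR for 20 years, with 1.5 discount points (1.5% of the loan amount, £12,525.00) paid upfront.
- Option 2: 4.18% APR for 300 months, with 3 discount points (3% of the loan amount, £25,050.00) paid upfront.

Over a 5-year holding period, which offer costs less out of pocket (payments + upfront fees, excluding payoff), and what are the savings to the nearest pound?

Option 1: at 6.05% the monthly rate is 0.0050417, so the payment is 835,000 × 0.0050417 / (1 − 1.0050417^−240) = £6,006.31.
Option 2: at 4.18% the monthly rate is 0.0034833, so the payment is 835,000 × 0.0034833 / (1 − 1.0034833^−300) = £4,490.85.
Over 60 months: Option 1 costs 60 × £6,006.31 + £12,525.00 = £372,903.60; Option 2 costs 60 × £4,490.85 + £25,050.00 = £294,501.00.
Option 2 is cheaper by £372,903.60 − £294,501.00 = £78,402.60.

Option 2 by £78,403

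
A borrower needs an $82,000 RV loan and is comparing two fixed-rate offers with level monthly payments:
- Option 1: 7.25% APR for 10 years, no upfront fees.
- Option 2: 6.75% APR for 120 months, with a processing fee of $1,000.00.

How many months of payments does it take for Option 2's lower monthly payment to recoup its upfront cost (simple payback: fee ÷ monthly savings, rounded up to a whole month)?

Option 1: monthly rate = 7.25%/12 = 0.0060417; payment = 82,000 × 0.0060417 / (1 − (1+0.0060417)^−120) = $962.69.
Option 2: at 6.75% the monthly rate is 0.0056250, so the payment is 82,000 × 0.0056250 / (1 − 1.0056250^−120) = $941.56.
Monthly savings = $962.69 − $941.56 = $21.13.
Break-even = $1,000.00 / $21.13 = 47.33 → 48 months.

48 months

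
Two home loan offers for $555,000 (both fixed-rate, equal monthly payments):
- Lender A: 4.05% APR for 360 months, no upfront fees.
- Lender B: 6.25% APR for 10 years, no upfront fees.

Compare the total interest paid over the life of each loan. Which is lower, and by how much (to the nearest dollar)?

Lender B by $211,859

Lender A: monthly rate = 4.05%/12 = 0.0033750; payment = 555,000 × 0.0033750 / (1 − (1+0.0033750)^−360) = $2,665.68.
Total interest on Lender A = 360 × $2,665.68 − $555,000 = $404,644.80.
Lender B: at 6.25% the monthly rate is 0.0052083, so the payment is 555,000 × 0.0052083 / (1 − 1.0052083^−120) = $6,231.55.
Total interest on Lender B = 120 × $6,231.55 − $555,000 = $192,786.00.
Lender B is lower by $211,858.80.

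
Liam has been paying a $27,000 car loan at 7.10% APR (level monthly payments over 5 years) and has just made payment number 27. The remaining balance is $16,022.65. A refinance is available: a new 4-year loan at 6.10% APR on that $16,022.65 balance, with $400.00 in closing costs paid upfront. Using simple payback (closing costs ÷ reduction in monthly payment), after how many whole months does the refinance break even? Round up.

Current payment = 27,000 × 7.1%/12 / (1 − (1+0.0059167)^−60) = $535.91.
Refinanced payment = 16,022.65 × 0.0050833 / (1 − (1+0.0050833)^−48) = $377.03.
Monthly savings = $535.91 − $377.03 = $158.88.
Break-even = $400.00 / $158.88 = 2.52 → 3 months.

3 months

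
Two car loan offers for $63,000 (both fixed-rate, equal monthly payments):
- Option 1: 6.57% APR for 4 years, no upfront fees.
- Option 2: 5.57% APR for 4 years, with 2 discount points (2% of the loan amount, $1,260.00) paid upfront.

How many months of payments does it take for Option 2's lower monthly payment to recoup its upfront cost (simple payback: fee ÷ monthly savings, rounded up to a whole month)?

44 months

Option 1: at 6.57% the monthly rate is 0.0054750, so the payment is 63,000 × 0.0054750 / (1 − 1.0054750^−48) = $1,496.08.
Option 2: monthly rate = 5.57%/12 = 0.0046417; payment = 63,000 × 0.0046417 / (1 − (1+0.0046417)^−48) = $1,467.17.
Monthly savings = $1,496.08 − $1,467.17 = $28.91.
Break-even = $1,260.00 / $28.91 = 43.58 → 44 months.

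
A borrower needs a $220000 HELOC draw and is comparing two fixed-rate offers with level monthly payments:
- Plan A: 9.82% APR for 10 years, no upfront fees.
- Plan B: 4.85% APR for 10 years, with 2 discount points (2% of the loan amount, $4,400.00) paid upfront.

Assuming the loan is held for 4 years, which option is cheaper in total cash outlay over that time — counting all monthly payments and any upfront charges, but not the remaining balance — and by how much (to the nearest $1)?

Plan B by $22,868

Plan A: at 9.82% the monthly rate is 0.0081833, so the payment is 220,000 × 0.0081833 / (1 − 1.0081833^−120) = $2,885.43.
Plan B: monthly rate = 4.85%/12 = 0.0040417; payment = 220,000 × 0.0040417 / (1 − (1+0.0040417)^−120) = $2,317.34.
Over 48 months: Plan A costs 48 × $2,885.43 = $138,500.64; Plan B costs 48 × $2,317.34 + $4,400.00 = $115,632.32.
Plan B is cheaper by $138,500.64 − $115,632.32 = $22,868.32.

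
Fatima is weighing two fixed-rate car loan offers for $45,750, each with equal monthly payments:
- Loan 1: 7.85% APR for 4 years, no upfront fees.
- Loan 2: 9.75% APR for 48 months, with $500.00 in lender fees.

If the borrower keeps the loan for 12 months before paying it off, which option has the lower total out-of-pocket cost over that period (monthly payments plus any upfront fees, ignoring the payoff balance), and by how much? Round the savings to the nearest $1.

Loan 1: monthly rate = 7.85%/12 = 0.0065417; payment = 45,750 × 0.0065417 / (1 − (1+0.0065417)^−48) = $1,113.67.
Loan 2: monthly rate = 9.75%/12 = 0.0081250; payment = 45,750 × 0.0081250 / (1 − (1+0.0081250)^−48) = $1,154.85.
Over 12 months: Loan 1 costs 12 × $1,113.67 = $13,364.04; Loan 2 costs 12 × $1,154.85 + $500.00 = $14,358.20.
Loan 1 is cheaper by $14,358.20 − $13,364.04 = $994.16.

Loan 1 by $994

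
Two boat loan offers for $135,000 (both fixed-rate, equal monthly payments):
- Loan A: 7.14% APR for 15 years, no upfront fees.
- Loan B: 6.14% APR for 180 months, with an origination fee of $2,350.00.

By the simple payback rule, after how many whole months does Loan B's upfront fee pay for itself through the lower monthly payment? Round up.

32 months

Loan A: at 7.14% the monthly rate is 0.0059500, so the payment is 135,000 × 0.0059500 / (1 − 1.0059500^−180) = $1,224.01.
Loan B: at 6.14% the monthly rate is 0.0051167, so the payment is 135,000 × 0.0051167 / (1 − 1.0051167^−180) = $1,149.44.
Monthly savings = $1,224.01 − $1,149.44 = $74.57.
Break-even = $2,350.00 / $74.57 = 31.51 → 32 months.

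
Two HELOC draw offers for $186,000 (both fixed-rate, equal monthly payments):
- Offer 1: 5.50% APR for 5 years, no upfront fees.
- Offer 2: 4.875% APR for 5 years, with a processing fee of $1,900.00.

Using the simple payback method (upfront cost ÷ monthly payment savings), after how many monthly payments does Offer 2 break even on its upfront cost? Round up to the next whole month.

Offer 1: monthly rate = 5.5%/12 = 0.0045833; payment = 186,000 × 0.0045833 / (1 − (1+0.0045833)^−60) = $3,552.82.
Offer 2: monthly rate = 4.875%/12 = 0.0040625; payment = 186,000 × 0.0040625 / (1 − (1+0.0040625)^−60) = $3,499.41.
Monthly savings = $3,552.82 − $3,499.41 = $53.41.
Break-even = $1,900.00 / $53.41 = 35.57 → 36 months.

36 months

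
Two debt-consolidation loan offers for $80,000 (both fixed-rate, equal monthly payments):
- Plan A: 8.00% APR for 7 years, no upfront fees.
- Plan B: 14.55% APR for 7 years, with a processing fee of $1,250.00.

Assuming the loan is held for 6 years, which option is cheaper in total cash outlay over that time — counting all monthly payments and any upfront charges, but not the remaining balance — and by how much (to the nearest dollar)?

Plan A: monthly rate = 8%/12 = 0.0066667; payment = 80,000 × 0.0066667 / (1 − (1+0.0066667)^−84) = $1,246.90.
Plan B: at 14.55% the monthly rate is 0.0121250, so the payment is 80,000 × 0.0121250 / (1 − 1.0121250^−84) = $1,523.61.
Over 72 months: Plan A costs 72 × $1,246.90 = $89,776.80; Plan B costs 72 × $1,523.61 + $1,250.00 = $110,949.92.
Plan A is cheaper by $110,949.92 − $89,776.80 = $21,173.12.

Plan A by $21,173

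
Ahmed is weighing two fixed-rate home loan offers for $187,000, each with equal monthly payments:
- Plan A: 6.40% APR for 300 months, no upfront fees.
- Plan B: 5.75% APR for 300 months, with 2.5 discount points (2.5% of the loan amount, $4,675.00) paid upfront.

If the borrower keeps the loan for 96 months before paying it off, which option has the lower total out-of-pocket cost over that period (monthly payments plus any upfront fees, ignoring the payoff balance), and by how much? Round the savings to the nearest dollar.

Plan A: monthly rate = 6.4%/12 = 0.0053333; payment = 187,000 × 0.0053333 / (1 − (1+0.0053333)^−300) = $1,250.98.
Plan B: at 5.75% the monthly rate is 0.0047917, so the payment is 187,000 × 0.0047917 / (1 − 1.0047917^−300) = $1,176.43.
Over 96 months: Plan A costs 96 × $1,250.98 = $120,094.08; Plan B costs 96 × $1,176.43 + $4,675.00 = $117,612.28.
Plan B is cheaper by $120,094.08 − $117,612.28 = $2,481.80.

Plan B by $2,482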